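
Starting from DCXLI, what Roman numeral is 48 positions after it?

DCXLI = 641
641 + 48 = 689

DCLXXXIX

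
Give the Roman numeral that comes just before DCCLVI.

DCCLVI = 756; previous is 755

DCCLV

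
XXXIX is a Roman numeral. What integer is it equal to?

XXXIX: X=10, X=10, X=10, IX=9
10 + 10 + 10 + 9 = 39

39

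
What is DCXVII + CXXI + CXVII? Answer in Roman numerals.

DCXVII = 617, CXXI = 121, CXVII = 117
617 + 121 = 738
738 + 117 = 855

DCCCLV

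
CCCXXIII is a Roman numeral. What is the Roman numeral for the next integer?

CCCXXIII = 323, so the next integer is 323 + 1 = 324

CCCXXIV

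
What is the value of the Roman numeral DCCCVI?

DCCCVI: D=500, C=100, C=100, C=100, V=5, I=1
500 + 100 + 100 + 100 + 5 + 1 = 806

806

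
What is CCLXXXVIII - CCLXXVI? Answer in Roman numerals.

CCLXXXVIII = 288
CCLXXVI = 276
288 - 276 = 12

XII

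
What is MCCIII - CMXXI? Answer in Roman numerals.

MCCIII = 1203
CMXXI = 921
1203 - 921 = 282

CCLXXXII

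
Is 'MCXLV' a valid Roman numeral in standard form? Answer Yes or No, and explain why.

'MCXLV': Check the rules: uses only the symbols I, V, X, L, C, D, M; no symbol is repeated more than three times in a row; V, L and D each appear at most once; the only place a smaller symbol precedes a larger one is the allowed subtractive pair XL, the symbol right after such a pair (if any) is smaller than the pair's first symbol, and otherwise the values never increase from left to right. Value: M (1000) + C (100) + XL (40) + V (5) = 1145. So it is a valid standard Roman numeral.

Yes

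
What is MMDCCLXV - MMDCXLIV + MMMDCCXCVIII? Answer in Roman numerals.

MMDCCLXV = 2765, MMDCXLIV = 2644, MMMDCCXCVIII = 3798
2765 - 2644 = 121
121 + 3798 = 3919

MMMCMXIX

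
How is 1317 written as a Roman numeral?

Convert 1317 to Roman numerals:
  1317 contains 1×1000 (M)
  317 contains 3×100 (CCC)
  17 contains 1×10 (X)
  7 contains 1×5 (V)
  2 contains 2×1 (II)

MCCCXVII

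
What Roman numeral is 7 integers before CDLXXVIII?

CDLXXVIII = 478
478 - 7 = 471

CDLXXI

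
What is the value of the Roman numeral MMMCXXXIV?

MMMCXXXIV: M=1000, M=1000, M=1000, C=100, X=10, X=10, X=10, IV=4
1000 + 1000 + 1000 + 100 + 10 + 10 + 10 + 4 = 3134

3134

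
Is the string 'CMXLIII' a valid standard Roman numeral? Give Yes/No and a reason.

'CMXLIII': Check the rules: uses only the symbols I, V, X, L, C, D, M; no symbol is repeated more than three times in a row; V, L and D each appear at most once; the only places a smaller symbol precedes a larger one are the allowed subtractive pairs CM, XL, the symbol right after such a pair (if any) is smaller than the pair's first symbol, and otherwise the values never increase from left to right. Value: CM (900) + XL (40) + I (1) + I (1) + I (1) = 943. So it is a valid standard Roman numeral.

Yes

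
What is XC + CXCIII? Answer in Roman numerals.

XC = 90
CXCIII = 193
90 + 193 = 283

CCLXXXIII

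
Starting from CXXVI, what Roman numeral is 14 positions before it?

CXXVI = 126
126 - 14 = 112

CXII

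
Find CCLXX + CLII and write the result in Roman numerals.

CCLXX = 270
CLII = 152
270 + 152 = 422

CDXXII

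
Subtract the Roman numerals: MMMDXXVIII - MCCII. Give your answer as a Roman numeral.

MMMDXXVIII = 3528
MCCII = 1202
3528 - 1202 = 2326

MMCCCXXVI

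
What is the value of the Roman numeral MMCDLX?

MMCDLX: M=1000, M=1000, CD=400, L=50, X=10
1000 + 1000 + 400 + 50 + 10 = 2460

2460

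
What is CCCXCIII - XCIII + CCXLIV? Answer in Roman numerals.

CCCXCIII = 393, XCIII = 93, CCXLIV = 244
393 - 93 = 300
300 + 244 = 544

DXLIV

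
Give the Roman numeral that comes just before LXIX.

LXIX = 69, so the previous integer is 69 - 1 = 68

LXVIII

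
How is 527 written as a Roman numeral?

Convert 527 to Roman numerals:
  527 contains 1×500 (D)
  27 contains 2×10 (XX)
  7 contains 1×5 (V)
  2 contains 2×1 (II)

DXXVII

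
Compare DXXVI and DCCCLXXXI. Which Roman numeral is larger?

DXXVI = 526
DCCCLXXXI = 881
881 is larger

DCCCLXXXI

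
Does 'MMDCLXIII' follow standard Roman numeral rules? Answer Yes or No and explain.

'MMDCLXIII': Check the rules: uses only the symbols I, V, X, L, C, D, M; no symbol is repeated more than three times in a row; V, L and D each appear at most once; no smaller symbol precedes a larger one (values never increase from left to right). Value: M (1000) + M (1000) + D (500) + C (100) + L (50) + X (10) + I (1) + I (1) + I (1) = 2663. So it is a valid standard Roman numeral.

Yes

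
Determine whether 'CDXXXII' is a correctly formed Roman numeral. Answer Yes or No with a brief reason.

'CDXXXII': Check the rules: uses only the symbols I, V, X, L, C, D, M; no symbol is repeated more than three times in a row; V, L and D each appear at most once; the only place a smaller symbol precedes a larger one is the allowed subtractive pair CD, the symbol right after such a pair (if any) is smaller than the pair's first symbol, and otherwise the values never increase from left to right. Value: CD (400) + X (10) + X (10) + X (10) + I (1) + I (1) = 432. So it is a valid standard Roman numeral.

Yes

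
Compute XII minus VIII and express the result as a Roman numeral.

XII = 12
VIII = 8
12 - 8 = 4

IV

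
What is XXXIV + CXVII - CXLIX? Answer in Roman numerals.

XXXIV = 34, CXVII = 117, CXLIX = 149
34 + 117 = 151
151 - 149 = 2

II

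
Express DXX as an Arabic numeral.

DXX: D=500, X=10, X=10
500 + 10 + 10 = 520

520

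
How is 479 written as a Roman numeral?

Convert 479 to Roman numerals:
  479 contains 1×400 (CD)
  79 contains 1×50 (L)
  29 contains 2×10 (XX)
  9 contains 1×9 (IX)

CDLXXIX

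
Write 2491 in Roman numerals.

Convert 2491 to Roman numerals:
  2491 contains 2×1000 (MM)
  491 contains 1×400 (CD)
  91 contains 1×90 (XC)
  1 contains 1×1 (I)

MMCDXCI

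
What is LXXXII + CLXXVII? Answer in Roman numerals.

LXXXII = 82
CLXXVII = 177
82 + 177 = 259

CCLIX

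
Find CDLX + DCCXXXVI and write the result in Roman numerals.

CDLX = 460
DCCXXXVI = 736
460 + 736 = 1196

MCXCVI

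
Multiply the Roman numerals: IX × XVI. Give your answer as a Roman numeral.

IX = 9
XVI = 16
9 × 16 = 144

CXLIV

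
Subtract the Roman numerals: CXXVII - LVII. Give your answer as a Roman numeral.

CXXVII = 127
LVII = 57
127 - 57 = 70

LXX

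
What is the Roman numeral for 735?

Convert 735 to Roman numerals:
  735 contains 1×500 (D)
  235 contains 2×100 (CC)
  35 contains 3×10 (XXX)
  5 contains 1×5 (V)

DCCXXXV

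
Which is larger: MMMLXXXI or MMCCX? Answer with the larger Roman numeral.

MMMLXXXI = 3081
MMCCX = 2210
3081 is larger

MMMLXXXI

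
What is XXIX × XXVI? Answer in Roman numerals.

XXIX = 29
XXVI = 26
29 × 26 = 754

DCCLIV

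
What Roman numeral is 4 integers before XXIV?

XXIV = 24
24 - 4 = 20

XX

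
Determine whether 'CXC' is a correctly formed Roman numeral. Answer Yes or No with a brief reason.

'CXC': Check the rules: uses only the symbols I, V, X, L, C, D, M; no symbol is repeated more than three times in a row; V, L and D each appear at most once; the only place a smaller symbol precedes a larger one is the allowed subtractive pair XC, the symbol right after such a pair (if any) is smaller than the pair's first symbol, and otherwise the values never increase from left to right. Value: C (100) + XC (90) = 190. So it is a valid standard Roman numeral.

Yes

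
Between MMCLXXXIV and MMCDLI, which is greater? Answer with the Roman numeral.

MMCLXXXIV = 2184
MMCDLI = 2451
2451 is larger

MMCDLI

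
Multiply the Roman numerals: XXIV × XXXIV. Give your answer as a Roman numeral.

XXIV = 24
XXXIV = 34
24 × 34 = 816

DCCCXVI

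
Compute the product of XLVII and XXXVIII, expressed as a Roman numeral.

XLVII = 47
XXXVIII = 38
47 × 38 = 1786

MDCCLXXXVI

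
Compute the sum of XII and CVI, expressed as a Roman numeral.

XII = 12
CVI = 106
12 + 106 = 118

CXVIII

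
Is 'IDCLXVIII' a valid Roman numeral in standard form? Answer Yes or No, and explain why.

'IDCLXVIII': Invalid subtractive combination: ID

No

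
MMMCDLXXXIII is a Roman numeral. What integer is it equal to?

MMMCDLXXXIII: M=1000, M=1000, M=1000, CD=400, L=50, X=10, X=10, X=10, I=1, I=1, I=1
1000 + 1000 + 1000 + 400 + 50 + 10 + 10 + 10 + 1 + 1 + 1 = 3483

3483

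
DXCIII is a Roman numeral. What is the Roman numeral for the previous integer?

DXCIII = 593; previous is 592

DXCII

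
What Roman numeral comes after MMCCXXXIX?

MMCCXXXIX = 2239; next is 2240

MMCCXL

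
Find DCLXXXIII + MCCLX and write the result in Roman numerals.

DCLXXXIII = 683
MCCLX = 1260
683 + 1260 = 1943

MCMXLIII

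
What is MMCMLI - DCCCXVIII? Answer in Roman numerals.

MMCMLI = 2951
DCCCXVIII = 818
2951 - 818 = 2133

MMCXXXIII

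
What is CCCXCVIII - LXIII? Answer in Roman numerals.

CCCXCVIII = 398
LXIII = 63
398 - 63 = 335

CCCXXXV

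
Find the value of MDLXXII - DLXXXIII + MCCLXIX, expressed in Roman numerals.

MDLXXII = 1572, DLXXXIII = 583, MCCLXIX = 1269
1572 - 583 = 989
989 + 1269 = 2258

MMCCLVIII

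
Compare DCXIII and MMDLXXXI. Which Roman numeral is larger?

DCXIII = 613
MMDLXXXI = 2581
2581 is larger

MMDLXXXI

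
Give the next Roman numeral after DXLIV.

DXLIV = 544; next is 545

DXLV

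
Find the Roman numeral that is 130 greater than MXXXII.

MXXXII = 1032
1032 + 130 = 1162

MCLXII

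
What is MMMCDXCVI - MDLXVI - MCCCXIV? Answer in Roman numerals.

MMMCDXCVI = 3496, MDLXVI = 1566, MCCCXIV = 1314
3496 - 1566 = 1930
1930 - 1314 = 616

DCXVI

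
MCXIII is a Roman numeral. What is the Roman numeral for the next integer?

MCXIII = 1113, so the next integer is 1113 + 1 = 1114

MCXIV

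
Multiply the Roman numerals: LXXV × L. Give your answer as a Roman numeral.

LXXV = 75
L = 50
75 × 50 = 3750

MMMDCCL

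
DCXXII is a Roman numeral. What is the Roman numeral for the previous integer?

DCXXII = 622, so the previous integer is 622 - 1 = 621

DCXXI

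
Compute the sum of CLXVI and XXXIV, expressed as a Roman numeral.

CLXVI = 166
XXXIV = 34
166 + 34 = 200

CC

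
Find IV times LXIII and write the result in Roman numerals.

IV = 4
LXIII = 63
4 × 63 = 252

CCLII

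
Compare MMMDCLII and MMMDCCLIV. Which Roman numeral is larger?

MMMDCLII = 3652
MMMDCCLIV = 3754
3754 is larger

MMMDCCLIV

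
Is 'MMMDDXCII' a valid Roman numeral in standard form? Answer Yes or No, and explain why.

'MMMDDXCII': D should not appear more than once

No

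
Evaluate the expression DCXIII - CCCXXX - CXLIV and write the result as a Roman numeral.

DCXIII = 613, CCCXXX = 330, CXLIV = 144
613 - 330 = 283
283 - 144 = 139

CXXXIX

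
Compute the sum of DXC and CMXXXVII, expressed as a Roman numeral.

DXC = 590
CMXXXVII = 937
590 + 937 = 1527

MDXXVII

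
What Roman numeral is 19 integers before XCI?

XCI = 91
91 - 19 = 72

LXXII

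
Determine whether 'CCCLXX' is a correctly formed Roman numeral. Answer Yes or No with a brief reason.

'CCCLXX': Check the rules: uses only the symbols I, V, X, L, C, D, M; no symbol is repeated more than three times in a row; V, L and D each appear at most once; no smaller symbol precedes a larger one (values never increase from left to right). Value: C (100) + C (100) + C (100) + L (50) + X (10) + X (10) = 370. So it is a valid standard Roman numeral.

Yes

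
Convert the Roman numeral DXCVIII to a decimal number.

DXCVIII: D=500, XC=90, V=5, I=1, I=1, I=1
500 + 90 + 5 + 1 + 1 + 1 = 598

598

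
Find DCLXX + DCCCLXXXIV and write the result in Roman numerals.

DCLXX = 670
DCCCLXXXIV = 884
670 + 884 = 1554

MDLIV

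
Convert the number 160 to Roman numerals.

Convert 160 to Roman numerals:
  160 contains 1×100 (C)
  60 contains 1×50 (L)
  10 contains 1×10 (X)

CLX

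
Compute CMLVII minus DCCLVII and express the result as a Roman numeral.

CMLVII = 957
DCCLVII = 757
957 - 757 = 200

CC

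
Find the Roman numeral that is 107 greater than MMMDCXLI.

MMMDCXLI = 3641
3641 + 107 = 3748

MMMDCCXLVIII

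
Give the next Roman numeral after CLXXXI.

CLXXXI = 181; next is 182

CLXXXII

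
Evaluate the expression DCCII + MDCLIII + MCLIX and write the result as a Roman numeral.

DCCII = 702, MDCLIII = 1653, MCLIX = 1159
702 + 1653 = 2355
2355 + 1159 = 3514

MMMDXIV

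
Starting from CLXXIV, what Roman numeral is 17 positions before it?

CLXXIV = 174
174 - 17 = 157

CLVII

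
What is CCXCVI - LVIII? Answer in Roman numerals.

CCXCVI = 296
LVIII = 58
296 - 58 = 238

CCXXXVIII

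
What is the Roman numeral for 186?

Convert 186 to Roman numerals:
  186 contains 1×100 (C)
  86 contains 1×50 (L)
  36 contains 3×10 (XXX)
  6 contains 1×5 (V)
  1 contains 1×1 (I)

CLXXXVI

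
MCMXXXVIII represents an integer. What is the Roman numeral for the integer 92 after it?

MCMXXXVIII = 1938
1938 + 92 = 2030

MMXXX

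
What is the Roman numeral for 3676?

Convert 3676 to Roman numerals:
  3676 contains 3×1000 (MMM)
  676 contains 1×500 (D)
  176 contains 1×100 (C)
  76 contains 1×50 (L)
  26 contains 2×10 (XX)
  6 contains 1×5 (V)
  1 contains 1×1 (I)

MMMDCLXXVI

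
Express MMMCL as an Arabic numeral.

MMMCL: M=1000, M=1000, M=1000, C=100, L=50
1000 + 1000 + 1000 + 100 + 50 = 3150

3150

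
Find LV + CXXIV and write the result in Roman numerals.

LV = 55
CXXIV = 124
55 + 124 = 179

CLXXIX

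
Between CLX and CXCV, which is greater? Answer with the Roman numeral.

CLX = 160
CXCV = 195
195 is larger

CXCV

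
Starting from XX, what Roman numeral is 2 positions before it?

XX = 20
20 - 2 = 18

XVIII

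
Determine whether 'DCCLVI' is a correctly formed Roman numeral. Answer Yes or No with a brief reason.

'DCCLVI': Check the rules: uses only the symbols I, V, X, L, C, D, M; no symbol is repeated more than three times in a row; V, L and D each appear at most once; no smaller symbol precedes a larger one (values never increase from left to right). Value: D (500) + C (100) + C (100) + L (50) + V (5) + I (1) = 756. So it is a valid standard Roman numeral.

Yes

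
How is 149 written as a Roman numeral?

Convert 149 to Roman numerals:
  149 contains 1×100 (C)
  49 contains 1×40 (XL)
  9 contains 1×9 (IX)

CXLIX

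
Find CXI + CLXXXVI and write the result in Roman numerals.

CXI = 111
CLXXXVI = 186
111 + 186 = 297

CCXCVII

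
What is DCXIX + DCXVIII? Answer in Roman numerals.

DCXIX = 619
DCXVIII = 618
619 + 618 = 1237

MCCXXXVII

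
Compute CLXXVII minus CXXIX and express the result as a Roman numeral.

CLXXVII = 177
CXXIX = 129
177 - 129 = 48

XLVIII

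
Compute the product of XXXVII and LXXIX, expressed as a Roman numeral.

XXXVII = 37
LXXIX = 79
37 × 79 = 2923

MMCMXXIII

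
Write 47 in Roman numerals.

Convert 47 to Roman numerals:
  47 contains 1×40 (XL)
  7 contains 1×5 (V)
  2 contains 2×1 (II)

XLVII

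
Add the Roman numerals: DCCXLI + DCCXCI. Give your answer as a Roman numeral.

DCCXLI = 741
DCCXCI = 791
741 + 791 = 1532

MDXXXII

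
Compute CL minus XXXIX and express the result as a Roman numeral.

CL = 150
XXXIX = 39
150 - 39 = 111

CXI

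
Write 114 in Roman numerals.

Convert 114 to Roman numerals:
  114 contains 1×100 (C)
  14 contains 1×10 (X)
  4 contains 1×4 (IV)

CXIV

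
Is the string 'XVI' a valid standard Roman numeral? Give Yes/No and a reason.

'XVI': Check the rules: uses only the symbols I, V, X, L, C, D, M; no symbol is repeated more than three times in a row; V, L and D each appear at most once; no smaller symbol precedes a larger one (values never increase from left to right). Value: X (10) + V (5) + I (1) = 16. So it is a valid standard Roman numeral.

Yes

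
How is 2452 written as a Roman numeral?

Convert 2452 to Roman numerals:
  2452 contains 2×1000 (MM)
  452 contains 1×400 (CD)
  52 contains 1×50 (L)
  2 contains 2×1 (II)

MMCDLII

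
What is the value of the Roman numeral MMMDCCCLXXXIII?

MMMDCCCLXXXIII: M=1000, M=1000, M=1000, D=500, C=100, C=100, C=100, L=50, X=10, X=10, X=10, I=1, I=1, I=1
1000 + 1000 + 1000 + 500 + 100 + 100 + 100 + 50 + 10 + 10 + 10 + 1 + 1 + 1 = 3883

3883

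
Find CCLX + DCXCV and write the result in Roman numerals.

CCLX = 260
DCXCV = 695
260 + 695 = 955

CMLV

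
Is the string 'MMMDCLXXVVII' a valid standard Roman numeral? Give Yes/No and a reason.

'MMMDCLXXVVII': V should not appear more than once

No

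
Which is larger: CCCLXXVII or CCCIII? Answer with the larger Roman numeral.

CCCLXXVII = 377
CCCIII = 303
377 is larger

CCCLXXVII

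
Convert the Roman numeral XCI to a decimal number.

XCI: XC=90, I=1
90 + 1 = 91

91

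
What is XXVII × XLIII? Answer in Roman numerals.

XXVII = 27
XLIII = 43
27 × 43 = 1161

MCLXI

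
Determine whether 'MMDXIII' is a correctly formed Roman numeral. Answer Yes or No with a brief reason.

'MMDXIII': Check the rules: uses only the symbols I, V, X, L, C, D, M; no symbol is repeated more than three times in a row; V, L and D each appear at most once; no smaller symbol precedes a larger one (values never increase from left to right). Value: M (1000) + M (1000) + D (500) + X (10) + I (1) + I (1) + I (1) = 2513. So it is a valid standard Roman numeral.

Yes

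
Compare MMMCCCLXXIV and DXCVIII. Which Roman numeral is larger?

MMMCCCLXXIV = 3374
DXCVIII = 598
3374 is larger

MMMCCCLXXIV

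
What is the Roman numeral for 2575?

Convert 2575 to Roman numerals:
  2575 contains 2×1000 (MM)
  575 contains 1×500 (D)
  75 contains 1×50 (L)
  25 contains 2×10 (XX)
  5 contains 1×5 (V)

MMDLXXV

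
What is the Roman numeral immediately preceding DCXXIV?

DCXXIV = 624, so the previous integer is 624 - 1 = 623

DCXXIII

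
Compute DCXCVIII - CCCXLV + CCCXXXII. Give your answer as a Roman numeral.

DCXCVIII = 698, CCCXLV = 345, CCCXXXII = 332
698 - 345 = 353
353 + 332 = 685

DCLXXXV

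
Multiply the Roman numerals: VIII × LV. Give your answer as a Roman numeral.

VIII = 8
LV = 55
8 × 55 = 440

CDXL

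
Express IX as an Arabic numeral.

IX: IX=9

9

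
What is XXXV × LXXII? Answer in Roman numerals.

XXXV = 35
LXXII = 72
35 × 72 = 2520

MMDXX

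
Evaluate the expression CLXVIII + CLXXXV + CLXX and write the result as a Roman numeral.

CLXVIII = 168, CLXXXV = 185, CLXX = 170
168 + 185 = 353
353 + 170 = 523

DXXIII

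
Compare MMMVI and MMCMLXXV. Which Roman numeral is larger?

MMMVI = 3006
MMCMLXXV = 2975
3006 is larger

MMMVI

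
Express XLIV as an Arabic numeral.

XLIV: XL=40, IV=4
40 + 4 = 44

44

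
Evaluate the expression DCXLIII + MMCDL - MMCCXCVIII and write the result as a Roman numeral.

DCXLIII = 643, MMCDL = 2450, MMCCXCVIII = 2298
643 + 2450 = 3093
3093 - 2298 = 795

DCCXCV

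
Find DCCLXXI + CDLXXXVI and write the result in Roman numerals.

DCCLXXI = 771
CDLXXXVI = 486
771 + 486 = 1257

MCCLVII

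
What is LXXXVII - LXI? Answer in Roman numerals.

LXXXVII = 87
LXI = 61
87 - 61 = 26

XXVI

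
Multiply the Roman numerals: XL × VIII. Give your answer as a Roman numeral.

XL = 40
VIII = 8
40 × 8 = 320

CCCXX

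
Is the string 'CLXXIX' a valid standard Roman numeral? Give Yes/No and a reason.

'CLXXIX': Check the rules: uses only the symbols I, V, X, L, C, D, M; no symbol is repeated more than three times in a row; V, L and D each appear at most once; the only place a smaller symbol precedes a larger one is the allowed subtractive pair IX, the symbol right after such a pair (if any) is smaller than the pair's first symbol, and otherwise the values never increase from left to right. Value: C (100) + L (50) + X (10) + X (10) + IX (9) = 179. So it is a valid standard Roman numeral.

Yes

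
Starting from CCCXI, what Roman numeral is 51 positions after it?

CCCXI = 311
311 + 51 = 362

CCCLXII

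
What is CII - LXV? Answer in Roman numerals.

CII = 102
LXV = 65
102 - 65 = 37

XXXVII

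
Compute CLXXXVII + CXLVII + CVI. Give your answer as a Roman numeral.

CLXXXVII = 187, CXLVII = 147, CVI = 106
187 + 147 = 334
334 + 106 = 440

CDXL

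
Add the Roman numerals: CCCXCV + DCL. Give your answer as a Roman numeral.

CCCXCV = 395
DCL = 650
395 + 650 = 1045

MXLV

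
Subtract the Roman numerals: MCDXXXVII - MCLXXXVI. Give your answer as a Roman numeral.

MCDXXXVII = 1437
MCLXXXVI = 1186
1437 - 1186 = 251

CCLI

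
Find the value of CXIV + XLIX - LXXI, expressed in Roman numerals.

CXIV = 114, XLIX = 49, LXXI = 71
114 + 49 = 163
163 - 71 = 92

XCII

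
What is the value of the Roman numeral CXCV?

CXCV: C=100, XC=90, V=5
100 + 90 + 5 = 195

195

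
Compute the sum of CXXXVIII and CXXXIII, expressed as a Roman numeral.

CXXXVIII = 138
CXXXIII = 133
138 + 133 = 271

CCLXXI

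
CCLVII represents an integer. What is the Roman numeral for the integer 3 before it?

CCLVII = 257
257 - 3 = 254

CCLIV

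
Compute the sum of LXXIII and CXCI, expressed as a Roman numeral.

LXXIII = 73
CXCI = 191
73 + 191 = 264

CCLXIV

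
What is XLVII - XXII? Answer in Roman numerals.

XLVII = 47
XXII = 22
47 - 22 = 25

XXV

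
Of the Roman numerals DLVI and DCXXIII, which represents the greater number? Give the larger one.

DLVI = 556
DCXXIII = 623
623 is larger

DCXXIII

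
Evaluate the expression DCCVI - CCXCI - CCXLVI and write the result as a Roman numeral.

DCCVI = 706, CCXCI = 291, CCXLVI = 246
706 - 291 = 415
415 - 246 = 169

CLXIX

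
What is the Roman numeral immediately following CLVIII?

CLVIII = 158; next is 159

CLIX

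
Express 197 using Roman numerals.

Convert 197 to Roman numerals:
  197 contains 1×100 (C)
  97 contains 1×90 (XC)
  7 contains 1×5 (V)
  2 contains 2×1 (II)

CXCVII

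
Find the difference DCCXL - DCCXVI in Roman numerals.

DCCXL = 740
DCCXVI = 716
740 - 716 = 24

XXIV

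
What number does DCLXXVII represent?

DCLXXVII: D=500, C=100, L=50, X=10, X=10, V=5, I=1, I=1
500 + 100 + 50 + 10 + 10 + 5 + 1 + 1 = 677

677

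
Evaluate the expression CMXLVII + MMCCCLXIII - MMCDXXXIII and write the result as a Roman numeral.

CMXLVII = 947, MMCCCLXIII = 2363, MMCDXXXIII = 2433
947 + 2363 = 3310
3310 - 2433 = 877

DCCCLXXVII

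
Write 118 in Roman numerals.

Convert 118 to Roman numerals:
  118 contains 1×100 (C)
  18 contains 1×10 (X)
  8 contains 1×5 (V)
  3 contains 3×1 (III)

CXVIII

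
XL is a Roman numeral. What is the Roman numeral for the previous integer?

XL = 40; previous is 39

XXXIX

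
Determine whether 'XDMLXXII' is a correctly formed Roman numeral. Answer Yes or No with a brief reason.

'XDMLXXII': Invalid subtractive combination: XD

No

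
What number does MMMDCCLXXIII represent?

MMMDCCLXXIII: M=1000, M=1000, M=1000, D=500, C=100, C=100, L=50, X=10, X=10, I=1, I=1, I=1
1000 + 1000 + 1000 + 500 + 100 + 100 + 50 + 10 + 10 + 1 + 1 + 1 = 3773

3773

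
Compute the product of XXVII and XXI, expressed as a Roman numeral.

XXVII = 27
XXI = 21
27 × 21 = 567

DLXVII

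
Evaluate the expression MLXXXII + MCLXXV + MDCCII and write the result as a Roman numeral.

MLXXXII = 1082, MCLXXV = 1175, MDCCII = 1702
1082 + 1175 = 2257
2257 + 1702 = 3959

MMMCMLIX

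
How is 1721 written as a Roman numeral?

Convert 1721 to Roman numerals:
  1721 contains 1×1000 (M)
  721 contains 1×500 (D)
  221 contains 2×100 (CC)
  21 contains 2×10 (XX)
  1 contains 1×1 (I)

MDCCXXI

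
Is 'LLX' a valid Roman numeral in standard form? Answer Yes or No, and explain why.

'LLX': L should not appear more than once

No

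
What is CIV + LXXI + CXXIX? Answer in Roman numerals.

CIV = 104, LXXI = 71, CXXIX = 129
104 + 71 = 175
175 + 129 = 304

CCCIV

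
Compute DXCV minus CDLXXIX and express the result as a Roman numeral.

DXCV = 595
CDLXXIX = 479
595 - 479 = 116

CXVI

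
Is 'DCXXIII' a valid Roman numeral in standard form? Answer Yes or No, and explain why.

'DCXXIII': Check the rules: uses only the symbols I, V, X, L, C, D, M; no symbol is repeated more than three times in a row; V, L and D each appear at most once; no smaller symbol precedes a larger one (values never increase from left to right). Value: D (500) + C (100) + X (10) + X (10) + I (1) + I (1) + I (1) = 623. So it is a valid standard Roman numeral.

Yes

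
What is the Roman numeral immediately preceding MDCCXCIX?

MDCCXCIX = 1799; previous is 1798

MDCCXCVIII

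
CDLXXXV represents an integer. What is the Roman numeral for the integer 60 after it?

CDLXXXV = 485
485 + 60 = 545

DXLV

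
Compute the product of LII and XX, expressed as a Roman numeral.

LII = 52
XX = 20
52 × 20 = 1040

MXL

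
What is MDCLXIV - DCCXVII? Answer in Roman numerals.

MDCLXIV = 1664
DCCXVII = 717
1664 - 717 = 947

CMXLVII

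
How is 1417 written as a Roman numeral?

Convert 1417 to Roman numerals:
  1417 contains 1×1000 (M)
  417 contains 1×400 (CD)
  17 contains 1×10 (X)
  7 contains 1×5 (V)
  2 contains 2×1 (II)

MCDXVII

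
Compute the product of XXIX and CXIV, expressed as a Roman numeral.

XXIX = 29
CXIV = 114
29 × 114 = 3306

MMMCCCVI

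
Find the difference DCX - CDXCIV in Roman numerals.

DCX = 610
CDXCIV = 494
610 - 494 = 116

CXVI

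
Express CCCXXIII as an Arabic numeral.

CCCXXIII: C=100, C=100, C=100, X=10, X=10, I=1, I=1, I=1
100 + 100 + 100 + 10 + 10 + 1 + 1 + 1 = 323

323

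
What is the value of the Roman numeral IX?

IX: IX=9

9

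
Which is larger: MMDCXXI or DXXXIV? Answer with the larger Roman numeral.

MMDCXXI = 2621
DXXXIV = 534
2621 is larger

MMDCXXI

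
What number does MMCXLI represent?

MMCXLI: M=1000, M=1000, C=100, XL=40, I=1
1000 + 1000 + 100 + 40 + 1 = 2141

2141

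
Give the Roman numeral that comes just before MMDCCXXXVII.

MMDCCXXXVII = 2737; previous is 2736

MMDCCXXXVI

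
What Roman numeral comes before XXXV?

XXXV = 35; previous is 34

XXXIV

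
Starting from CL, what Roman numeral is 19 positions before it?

CL = 150
150 - 19 = 131

CXXXI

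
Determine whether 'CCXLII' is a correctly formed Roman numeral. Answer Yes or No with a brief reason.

'CCXLII': Check the rules: uses only the symbols I, V, X, L, C, D, M; no symbol is repeated more than three times in a row; V, L and D each appear at most once; the only place a smaller symbol precedes a larger one is the allowed subtractive pair XL, the symbol right after such a pair (if any) is smaller than the pair's first symbol, and otherwise the values never increase from left to right. Value: C (100) + C (100) + XL (40) + I (1) + I (1) = 242. So it is a valid standard Roman numeral.

Yes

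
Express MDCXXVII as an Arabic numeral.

MDCXXVII: M=1000, D=500, C=100, X=10, X=10, V=5, I=1, I=1
1000 + 500 + 100 + 10 + 10 + 5 + 1 + 1 = 1627

1627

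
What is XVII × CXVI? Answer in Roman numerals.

XVII = 17
CXVI = 116
17 × 116 = 1972

MCMLXXII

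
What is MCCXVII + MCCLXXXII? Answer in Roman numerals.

MCCXVII = 1217
MCCLXXXII = 1282
1217 + 1282 = 2499

MMCDXCIX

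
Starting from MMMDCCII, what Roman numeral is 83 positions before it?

MMMDCCII = 3702
3702 - 83 = 3619

MMMDCXIX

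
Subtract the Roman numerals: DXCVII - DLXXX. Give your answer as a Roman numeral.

DXCVII = 597
DLXXX = 580
597 - 580 = 17

XVII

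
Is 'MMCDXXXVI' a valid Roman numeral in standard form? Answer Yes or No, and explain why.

'MMCDXXXVI': Check the rules: uses only the symbols I, V, X, L, C, D, M; no symbol is repeated more than three times in a row; V, L and D each appear at most once; the only place a smaller symbol precedes a larger one is the allowed subtractive pair CD, the symbol right after such a pair (if any) is smaller than the pair's first symbol, and otherwise the values never increase from left to right. Value: M (1000) + M (1000) + CD (400) + X (10) + X (10) + X (10) + V (5) + I (1) = 2436. So it is a valid standard Roman numeral.

Yes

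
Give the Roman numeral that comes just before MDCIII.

MDCIII = 1603; previous is 1602

MDCII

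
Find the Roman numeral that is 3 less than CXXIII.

CXXIII = 123
123 - 3 = 120

CXX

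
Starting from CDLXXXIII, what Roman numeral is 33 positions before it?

CDLXXXIII = 483
483 - 33 = 450

CDL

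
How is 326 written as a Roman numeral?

Convert 326 to Roman numerals:
  326 contains 3×100 (CCC)
  26 contains 2×10 (XX)
  6 contains 1×5 (V)
  1 contains 1×1 (I)

CCCXXVI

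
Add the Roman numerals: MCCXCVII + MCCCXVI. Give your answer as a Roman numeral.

MCCXCVII = 1297
MCCCXVI = 1316
1297 + 1316 = 2613

MMDCXIII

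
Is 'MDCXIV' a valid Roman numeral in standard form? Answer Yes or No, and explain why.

'MDCXIV': Check the rules: uses only the symbols I, V, X, L, C, D, M; no symbol is repeated more than three times in a row; V, L and D each appear at most once; the only place a smaller symbol precedes a larger one is the allowed subtractive pair IV, the symbol right after such a pair (if any) is smaller than the pair's first symbol, and otherwise the values never increase from left to right. Value: M (1000) + D (500) + C (100) + X (10) + IV (4) = 1614. So it is a valid standard Roman numeral.

Yes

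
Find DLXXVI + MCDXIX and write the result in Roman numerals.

DLXXVI = 576
MCDXIX = 1419
576 + 1419 = 1995

MCMXCV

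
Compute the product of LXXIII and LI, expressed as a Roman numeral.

LXXIII = 73
LI = 51
73 × 51 = 3723

MMMDCCXXIII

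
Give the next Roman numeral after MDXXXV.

MDXXXV = 1535; next is 1536

MDXXXVI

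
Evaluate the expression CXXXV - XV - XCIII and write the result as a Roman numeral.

CXXXV = 135, XV = 15, XCIII = 93
135 - 15 = 120
120 - 93 = 27

XXVII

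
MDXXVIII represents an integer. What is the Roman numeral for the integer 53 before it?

MDXXVIII = 1528
1528 - 53 = 1475

MCDLXXV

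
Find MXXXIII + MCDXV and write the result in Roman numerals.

MXXXIII = 1033
MCDXV = 1415
1033 + 1415 = 2448

MMCDXLVIII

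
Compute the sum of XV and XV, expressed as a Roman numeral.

XV = 15
XV = 15
15 + 15 = 30

XXX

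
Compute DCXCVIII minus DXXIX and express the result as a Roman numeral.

DCXCVIII = 698
DXXIX = 529
698 - 529 = 169

CLXIX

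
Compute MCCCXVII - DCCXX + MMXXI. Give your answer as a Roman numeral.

MCCCXVII = 1317, DCCXX = 720, MMXXI = 2021
1317 - 720 = 597
597 + 2021 = 2618

MMDCXVIII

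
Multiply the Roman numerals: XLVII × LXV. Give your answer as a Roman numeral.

XLVII = 47
LXV = 65
47 × 65 = 3055

MMMLV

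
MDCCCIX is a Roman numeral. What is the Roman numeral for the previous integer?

MDCCCIX = 1809, so the previous integer is 1809 - 1 = 1808

MDCCCVIII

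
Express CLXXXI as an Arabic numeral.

CLXXXI: C=100, L=50, X=10, X=10, X=10, I=1
100 + 50 + 10 + 10 + 10 + 1 = 181

181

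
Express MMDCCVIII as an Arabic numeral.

MMDCCVIII: M=1000, M=1000, D=500, C=100, C=100, V=5, I=1, I=1, I=1
1000 + 1000 + 500 + 100 + 100 + 5 + 1 + 1 + 1 = 2708

2708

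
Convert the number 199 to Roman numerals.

Convert 199 to Roman numerals:
  199 contains 1×100 (C)
  99 contains 1×90 (XC)
  9 contains 1×9 (IX)

CXCIX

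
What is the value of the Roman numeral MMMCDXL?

MMMCDXL: M=1000, M=1000, M=1000, CD=400, XL=40
1000 + 1000 + 1000 + 400 + 40 = 3440

3440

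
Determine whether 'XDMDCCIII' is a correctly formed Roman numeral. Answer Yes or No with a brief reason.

'XDMDCCIII': D should not appear more than once

No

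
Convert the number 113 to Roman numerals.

Convert 113 to Roman numerals:
  113 contains 1×100 (C)
  13 contains 1×10 (X)
  3 contains 3×1 (III)

CXIII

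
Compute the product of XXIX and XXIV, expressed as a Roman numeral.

XXIX = 29
XXIV = 24
29 × 24 = 696

DCXCVI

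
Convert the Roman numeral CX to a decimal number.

CX: C=100, X=10
100 + 10 = 110

110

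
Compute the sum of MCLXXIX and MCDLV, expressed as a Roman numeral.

MCLXXIX = 1179
MCDLV = 1455
1179 + 1455 = 2634

MMDCXXXIV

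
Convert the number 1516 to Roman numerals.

Convert 1516 to Roman numerals:
  1516 contains 1×1000 (M)
  516 contains 1×500 (D)
  16 contains 1×10 (X)
  6 contains 1×5 (V)
  1 contains 1×1 (I)

MDXVI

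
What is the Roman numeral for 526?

Convert 526 to Roman numerals:
  526 contains 1×500 (D)
  26 contains 2×10 (XX)
  6 contains 1×5 (V)
  1 contains 1×1 (I)

DXXVI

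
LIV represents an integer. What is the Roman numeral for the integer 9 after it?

LIV = 54
54 + 9 = 63

LXIII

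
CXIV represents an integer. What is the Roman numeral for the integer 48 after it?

CXIV = 114
114 + 48 = 162

CLXII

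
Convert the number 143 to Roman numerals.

Convert 143 to Roman numerals:
  143 contains 1×100 (C)
  43 contains 1×40 (XL)
  3 contains 3×1 (III)

CXLIII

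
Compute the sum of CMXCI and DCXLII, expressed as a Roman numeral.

CMXCI = 991
DCXLII = 642
991 + 642 = 1633

MDCXXXIII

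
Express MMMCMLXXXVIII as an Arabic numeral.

MMMCMLXXXVIII: M=1000, M=1000, M=1000, CM=900, L=50, X=10, X=10, X=10, V=5, I=1, I=1, I=1
1000 + 1000 + 1000 + 900 + 50 + 10 + 10 + 10 + 5 + 1 + 1 + 1 = 3988

3988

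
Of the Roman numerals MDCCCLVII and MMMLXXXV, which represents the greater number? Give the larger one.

MDCCCLVII = 1857
MMMLXXXV = 3085
3085 is larger

MMMLXXXV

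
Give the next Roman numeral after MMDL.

MMDL = 2550; next is 2551

MMDLI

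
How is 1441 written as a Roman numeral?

Convert 1441 to Roman numerals:
  1441 contains 1×1000 (M)
  441 contains 1×400 (CD)
  41 contains 1×40 (XL)
  1 contains 1×1 (I)

MCDXLI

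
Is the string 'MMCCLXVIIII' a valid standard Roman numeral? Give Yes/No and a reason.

'MMCCLXVIIII': More than 3 consecutive I's

No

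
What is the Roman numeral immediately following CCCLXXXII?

CCCLXXXII = 382, so the next integer is 382 + 1 = 383

CCCLXXXIII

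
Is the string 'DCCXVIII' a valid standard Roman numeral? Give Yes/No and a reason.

'DCCXVIII': Check the rules: uses only the symbols I, V, X, L, C, D, M; no symbol is repeated more than three times in a row; V, L and D each appear at most once; no smaller symbol precedes a larger one (values never increase from left to right). Value: D (500) + C (100) + C (100) + X (10) + V (5) + I (1) + I (1) + I (1) = 718. So it is a valid standard Roman numeral.

Yes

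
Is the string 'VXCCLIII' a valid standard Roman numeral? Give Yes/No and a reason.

'VXCCLIII': Invalid subtractive combination: VX

No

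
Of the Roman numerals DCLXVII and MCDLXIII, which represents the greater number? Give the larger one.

DCLXVII = 667
MCDLXIII = 1463
1463 is larger

MCDLXIII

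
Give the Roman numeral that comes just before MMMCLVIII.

MMMCLVIII = 3158; previous is 3157

MMMCLVII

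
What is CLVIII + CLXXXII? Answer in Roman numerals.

CLVIII = 158
CLXXXII = 182
158 + 182 = 340

CCCXL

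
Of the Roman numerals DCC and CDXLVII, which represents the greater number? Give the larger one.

DCC = 700
CDXLVII = 447
700 is larger

DCC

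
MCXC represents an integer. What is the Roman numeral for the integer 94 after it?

MCXC = 1190
1190 + 94 = 1284

MCCLXXXIV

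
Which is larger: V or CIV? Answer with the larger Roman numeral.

V = 5
CIV = 104
104 is larger

CIV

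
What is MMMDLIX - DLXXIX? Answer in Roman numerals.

MMMDLIX = 3559
DLXXIX = 579
3559 - 579 = 2980

MMCMLXXX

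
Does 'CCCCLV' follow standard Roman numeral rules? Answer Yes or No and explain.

'CCCCLV': More than 3 consecutive C's

No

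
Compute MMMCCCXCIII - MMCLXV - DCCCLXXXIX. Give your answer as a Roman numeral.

MMMCCCXCIII = 3393, MMCLXV = 2165, DCCCLXXXIX = 889
3393 - 2165 = 1228
1228 - 889 = 339

CCCXXXIX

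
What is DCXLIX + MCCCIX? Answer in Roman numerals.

DCXLIX = 649
MCCCIX = 1309
649 + 1309 = 1958

MCMLVIII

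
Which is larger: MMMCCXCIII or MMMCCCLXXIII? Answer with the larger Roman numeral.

MMMCCXCIII = 3293
MMMCCCLXXIII = 3373
3373 is larger

MMMCCCLXXIII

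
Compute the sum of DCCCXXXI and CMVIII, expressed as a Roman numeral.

DCCCXXXI = 831
CMVIII = 908
831 + 908 = 1739

MDCCXXXIX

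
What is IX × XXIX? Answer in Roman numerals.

IX = 9
XXIX = 29
9 × 29 = 261

CCLXI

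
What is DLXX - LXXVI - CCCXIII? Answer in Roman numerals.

DLXX = 570, LXXVI = 76, CCCXIII = 313
570 - 76 = 494
494 - 313 = 181

CLXXXI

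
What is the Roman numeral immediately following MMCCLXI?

MMCCLXI = 2261; next is 2262

MMCCLXII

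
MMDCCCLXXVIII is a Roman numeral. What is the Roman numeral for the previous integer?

MMDCCCLXXVIII = 2878, so the previous integer is 2878 - 1 = 2877

MMDCCCLXXVII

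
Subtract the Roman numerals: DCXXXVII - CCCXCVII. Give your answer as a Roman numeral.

DCXXXVII = 637
CCCXCVII = 397
637 - 397 = 240

CCXL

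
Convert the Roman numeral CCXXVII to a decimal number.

CCXXVII: C=100, C=100, X=10, X=10, V=5, I=1, I=1
100 + 100 + 10 + 10 + 5 + 1 + 1 = 227

227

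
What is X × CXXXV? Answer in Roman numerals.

X = 10
CXXXV = 135
10 × 135 = 1350

MCCCL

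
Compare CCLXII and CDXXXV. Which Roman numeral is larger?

CCLXII = 262
CDXXXV = 435
435 is larger

CDXXXV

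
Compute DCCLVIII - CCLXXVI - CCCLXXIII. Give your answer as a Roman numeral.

DCCLVIII = 758, CCLXXVI = 276, CCCLXXIII = 373
758 - 276 = 482
482 - 373 = 109

CIX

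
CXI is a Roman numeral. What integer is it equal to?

CXI: C=100, X=10, I=1
100 + 10 + 1 = 111

111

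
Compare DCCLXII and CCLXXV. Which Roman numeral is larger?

DCCLXII = 762
CCLXXV = 275
762 is larger

DCCLXII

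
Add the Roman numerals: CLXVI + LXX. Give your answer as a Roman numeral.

CLXVI = 166
LXX = 70
166 + 70 = 236

CCXXXVI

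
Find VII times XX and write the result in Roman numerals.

VII = 7
XX = 20
7 × 20 = 140

CXL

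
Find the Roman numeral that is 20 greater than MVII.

MVII = 1007
1007 + 20 = 1027

MXXVII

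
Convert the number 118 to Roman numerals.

Convert 118 to Roman numerals:
  118 contains 1×100 (C)
  18 contains 1×10 (X)
  8 contains 1×5 (V)
  3 contains 3×1 (III)

CXVIII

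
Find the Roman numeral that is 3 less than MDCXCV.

MDCXCV = 1695
1695 - 3 = 1692

MDCXCII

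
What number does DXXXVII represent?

DXXXVII: D=500, X=10, X=10, X=10, V=5, I=1, I=1
500 + 10 + 10 + 10 + 5 + 1 + 1 = 537

537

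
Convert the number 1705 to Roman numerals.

Convert 1705 to Roman numerals:
  1705 contains 1×1000 (M)
  705 contains 1×500 (D)
  205 contains 2×100 (CC)
  5 contains 1×5 (V)

MDCCV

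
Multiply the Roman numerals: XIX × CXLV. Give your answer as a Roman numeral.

XIX = 19
CXLV = 145
19 × 145 = 2755

MMDCCLV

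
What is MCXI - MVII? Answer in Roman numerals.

MCXI = 1111
MVII = 1007
1111 - 1007 = 104

CIV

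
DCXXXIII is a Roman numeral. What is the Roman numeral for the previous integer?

DCXXXIII = 633; previous is 632

DCXXXII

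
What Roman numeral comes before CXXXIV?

CXXXIV = 134, so the previous integer is 134 - 1 = 133

CXXXIII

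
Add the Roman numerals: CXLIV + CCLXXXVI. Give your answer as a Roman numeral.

CXLIV = 144
CCLXXXVI = 286
144 + 286 = 430

CDXXX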